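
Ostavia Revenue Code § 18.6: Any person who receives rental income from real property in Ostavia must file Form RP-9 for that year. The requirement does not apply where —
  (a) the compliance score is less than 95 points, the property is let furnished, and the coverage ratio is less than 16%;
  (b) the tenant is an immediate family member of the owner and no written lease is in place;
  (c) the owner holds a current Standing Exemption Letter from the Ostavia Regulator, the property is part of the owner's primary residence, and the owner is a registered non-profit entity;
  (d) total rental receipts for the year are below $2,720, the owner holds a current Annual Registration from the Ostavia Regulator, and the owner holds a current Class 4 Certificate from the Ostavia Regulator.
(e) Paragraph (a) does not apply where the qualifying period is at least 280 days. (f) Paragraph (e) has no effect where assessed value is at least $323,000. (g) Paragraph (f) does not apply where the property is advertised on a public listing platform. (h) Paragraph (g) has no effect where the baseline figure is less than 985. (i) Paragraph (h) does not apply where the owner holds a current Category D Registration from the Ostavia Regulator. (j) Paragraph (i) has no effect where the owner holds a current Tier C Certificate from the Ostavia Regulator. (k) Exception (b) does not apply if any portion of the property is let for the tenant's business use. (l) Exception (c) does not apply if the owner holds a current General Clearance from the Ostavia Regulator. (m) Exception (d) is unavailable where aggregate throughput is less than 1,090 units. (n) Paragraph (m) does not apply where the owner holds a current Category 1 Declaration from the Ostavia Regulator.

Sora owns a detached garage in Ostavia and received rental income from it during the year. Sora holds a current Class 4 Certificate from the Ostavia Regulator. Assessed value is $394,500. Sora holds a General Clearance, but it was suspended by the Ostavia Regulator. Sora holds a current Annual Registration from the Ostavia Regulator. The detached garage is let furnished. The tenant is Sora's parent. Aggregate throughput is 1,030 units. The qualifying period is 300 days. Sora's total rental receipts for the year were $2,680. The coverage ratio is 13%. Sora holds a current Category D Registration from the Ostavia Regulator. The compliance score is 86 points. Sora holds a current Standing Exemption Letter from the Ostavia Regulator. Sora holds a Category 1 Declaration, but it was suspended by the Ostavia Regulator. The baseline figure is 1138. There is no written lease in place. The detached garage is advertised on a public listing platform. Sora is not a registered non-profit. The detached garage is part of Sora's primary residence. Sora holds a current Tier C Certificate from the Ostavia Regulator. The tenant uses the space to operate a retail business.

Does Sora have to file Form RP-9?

Yes — Sora must file Form RP-9.

Exception (a)'s conditions are all satisfied: the compliance score is 86 points, less than the 95 points limit; the property is let furnished; the coverage ratio is 13%, less than the 16% limit. But: (e) operates against (a): the qualifying period is 300 days, meeting the 280 days threshold. (f) would limit (e) — assessed value is $394,500, meeting the $323,000 threshold — but (g) sets (f) aside: (g) operates against (f): the property is publicly advertised. (h), which would lift (g), is inapplicable — the baseline figure is 1,138, not less than 985. (a) is therefore removed.
Exception (b)'s conditions are all satisfied: the tenant is an immediate family member; there is no written lease. Turning to paragraph (k): (k) operates against (b): the space is let for business use. (b) is therefore removed.
Exception (c) does not apply: Sora is not a registered non-profit.
Exception (d): total rental receipts for the year are $2,680, below the $2,720 limit; a current Annual Registration is held; a current Class 4 Certificate is held — every condition holds. Turning to paragraphs (m)–(n): (m) is triggered — aggregate throughput is 1,030 units, less than the 1,090 units limit. (n) does not operate here (there is no Category 1 Declaration in force), so (m) stands. (d) is therefore removed.
No exception applies. The general rule governs.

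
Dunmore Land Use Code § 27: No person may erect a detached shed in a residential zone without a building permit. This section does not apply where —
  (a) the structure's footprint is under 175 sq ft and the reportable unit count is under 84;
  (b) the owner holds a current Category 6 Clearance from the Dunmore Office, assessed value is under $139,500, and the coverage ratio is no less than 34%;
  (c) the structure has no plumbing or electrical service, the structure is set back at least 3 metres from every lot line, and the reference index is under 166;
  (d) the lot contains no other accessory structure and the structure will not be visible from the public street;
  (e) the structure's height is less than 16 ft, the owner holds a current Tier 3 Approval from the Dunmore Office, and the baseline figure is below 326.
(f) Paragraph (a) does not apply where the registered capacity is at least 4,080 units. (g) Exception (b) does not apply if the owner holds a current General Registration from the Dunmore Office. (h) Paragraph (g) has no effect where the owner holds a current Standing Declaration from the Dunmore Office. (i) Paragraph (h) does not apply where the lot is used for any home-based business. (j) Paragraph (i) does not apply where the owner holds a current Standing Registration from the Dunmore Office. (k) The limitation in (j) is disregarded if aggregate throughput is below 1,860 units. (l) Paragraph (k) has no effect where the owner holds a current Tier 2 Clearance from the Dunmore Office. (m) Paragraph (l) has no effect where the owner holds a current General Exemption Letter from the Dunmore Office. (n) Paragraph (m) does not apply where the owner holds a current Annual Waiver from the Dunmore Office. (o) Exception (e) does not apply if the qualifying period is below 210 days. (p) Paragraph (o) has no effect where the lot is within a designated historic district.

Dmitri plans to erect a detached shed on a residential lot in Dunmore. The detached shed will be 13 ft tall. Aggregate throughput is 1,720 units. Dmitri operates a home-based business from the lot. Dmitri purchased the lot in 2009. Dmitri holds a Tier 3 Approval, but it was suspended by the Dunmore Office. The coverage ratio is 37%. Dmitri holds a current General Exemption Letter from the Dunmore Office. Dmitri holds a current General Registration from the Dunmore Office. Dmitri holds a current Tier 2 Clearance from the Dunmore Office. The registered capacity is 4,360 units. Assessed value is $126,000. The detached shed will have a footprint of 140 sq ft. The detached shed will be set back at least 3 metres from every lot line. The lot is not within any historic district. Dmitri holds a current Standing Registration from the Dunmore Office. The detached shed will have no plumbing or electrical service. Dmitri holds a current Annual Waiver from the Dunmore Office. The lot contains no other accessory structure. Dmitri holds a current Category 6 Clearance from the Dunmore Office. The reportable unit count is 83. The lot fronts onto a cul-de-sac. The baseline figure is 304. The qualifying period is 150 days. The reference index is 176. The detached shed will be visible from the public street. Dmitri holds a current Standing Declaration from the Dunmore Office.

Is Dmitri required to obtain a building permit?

No — exception (b) applies; Dmitri does not need a building permit.

Exception (a) is satisfied on its face — the structure's footprint is 140 sq ft, under the 175 sq ft limit; the reportable unit count is 83, under the 84 limit. But: (f) operates against (a): the registered capacity is 4,360 units, meeting the 4,080 units threshold. So (a) is unavailable.
All of (b)'s requirements are met (a current Category 6 Clearance is held; assessed value is $126,000, under the $139,500 limit; the coverage ratio is 37%, meeting the 34% threshold). Considering the limiting provisions: (g) applies (a current General Registration is held), but is displaced by (h): (h) operates against (g): a current Standing Declaration is held. (i) would limit (h) — a home-based business operates on the lot — but (j) sets (i) aside: (j) operates against (i): a current Standing Registration is held. (k) would limit (j) — aggregate throughput is 1,720 units, below the 1,860 units limit — but (l) sets (k) aside: (l) is engaged — a current Tier 2 Clearance is held. (m) is engaged (a current General Exemption Letter is held), but is set aside by (n): (n) operates against (m): a current Annual Waiver is held. Exception (b) stands.
Exception (c) does not apply: the reference index is 176, not under 166.
Exception (d) fails — the structure will be visible from the street.
Exception (e) requires that the owner holds a current Tier 3 Approval from the Dunmore Office; but there is no Tier 3 Approval in force, so (e) is unavailable.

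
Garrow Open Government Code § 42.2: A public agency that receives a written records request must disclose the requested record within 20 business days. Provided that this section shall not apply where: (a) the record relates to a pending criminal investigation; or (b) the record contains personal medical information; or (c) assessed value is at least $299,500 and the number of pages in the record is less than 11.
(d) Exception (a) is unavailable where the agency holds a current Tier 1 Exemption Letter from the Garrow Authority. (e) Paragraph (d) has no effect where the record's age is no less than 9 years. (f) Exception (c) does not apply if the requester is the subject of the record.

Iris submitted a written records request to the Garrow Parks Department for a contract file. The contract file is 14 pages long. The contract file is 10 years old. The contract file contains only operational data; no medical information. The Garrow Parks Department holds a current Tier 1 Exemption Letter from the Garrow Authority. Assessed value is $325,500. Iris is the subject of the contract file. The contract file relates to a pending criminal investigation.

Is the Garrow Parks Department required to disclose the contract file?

No — exception (a) applies; the Garrow Parks Department is not required to disclose the contract file.

All of (a)'s requirements are met (the contract file relates to a pending investigation). Under paragraphs (d)–(e): (d) would limit (a) — a current Tier 1 Exemption Letter is held — but (e) sets (d) aside: (e) operates against (d): the record's age is 10 years, meeting the 9 years threshold. (a) remains available.
Exception (b) fails — the contract file contains only operational data.
Exception (c) requires that the number of pages in the record is less than 11; but the number of pages in the record is 14, not less than 11, so (c) is unavailable.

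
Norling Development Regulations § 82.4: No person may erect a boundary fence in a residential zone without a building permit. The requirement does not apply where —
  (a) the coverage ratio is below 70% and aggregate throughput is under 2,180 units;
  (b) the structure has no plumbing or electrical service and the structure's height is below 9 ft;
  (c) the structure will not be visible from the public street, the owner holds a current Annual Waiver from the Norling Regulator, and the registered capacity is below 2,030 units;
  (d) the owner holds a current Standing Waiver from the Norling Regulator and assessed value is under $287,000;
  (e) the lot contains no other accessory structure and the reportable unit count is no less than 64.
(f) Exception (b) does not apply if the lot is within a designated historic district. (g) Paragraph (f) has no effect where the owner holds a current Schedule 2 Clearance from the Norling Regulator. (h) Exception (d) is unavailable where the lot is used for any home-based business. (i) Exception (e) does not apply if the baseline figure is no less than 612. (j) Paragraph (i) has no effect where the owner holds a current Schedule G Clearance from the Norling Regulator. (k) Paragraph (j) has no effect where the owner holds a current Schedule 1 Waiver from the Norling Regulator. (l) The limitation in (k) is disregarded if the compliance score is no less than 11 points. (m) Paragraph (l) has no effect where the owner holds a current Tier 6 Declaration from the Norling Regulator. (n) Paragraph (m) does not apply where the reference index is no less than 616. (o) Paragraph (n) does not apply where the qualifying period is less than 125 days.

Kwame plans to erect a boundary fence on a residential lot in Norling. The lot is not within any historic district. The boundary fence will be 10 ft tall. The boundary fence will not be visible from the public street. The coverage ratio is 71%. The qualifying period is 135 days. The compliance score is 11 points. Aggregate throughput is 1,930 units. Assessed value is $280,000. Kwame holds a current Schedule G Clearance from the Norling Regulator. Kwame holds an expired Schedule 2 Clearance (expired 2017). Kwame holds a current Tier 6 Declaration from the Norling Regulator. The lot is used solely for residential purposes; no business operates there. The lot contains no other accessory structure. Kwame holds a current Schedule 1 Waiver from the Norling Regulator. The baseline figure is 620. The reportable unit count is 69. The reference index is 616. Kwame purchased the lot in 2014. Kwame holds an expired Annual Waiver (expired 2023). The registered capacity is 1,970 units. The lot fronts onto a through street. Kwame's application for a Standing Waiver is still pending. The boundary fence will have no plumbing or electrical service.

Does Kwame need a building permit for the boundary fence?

Exception (a) does not apply: the coverage ratio is 71%, not below 70%.
Exception (b) fails — the structure's height is 10 ft, not below 9 ft.
Exception (c) does not apply: there is no Annual Waiver in force.
Exception (d) fails — there is no Standing Waiver in force.
Exception (e)'s conditions are all satisfied: the lot has no other accessory structure; the reportable unit count is 69, meeting the 64 threshold. Applying paragraphs (i)–(o): (i) applies (the baseline figure is 620, meeting the 612 threshold), but yields to (j): (j) operates against (i): a current Schedule G Clearance is held. (k) would limit (j) — a current Schedule 1 Waiver is held — but (l) sets (k) aside: (l) applies — the compliance score is 11 points, meeting the 11 points threshold. (m) operates (a current Tier 6 Declaration is held), but is displaced by (n): (n) is triggered — the reference index is 616, meeting the 616 threshold. (o), which would lift (n), is inapplicable — the qualifying period is 135 days, not less than 125 days. So (e) applies.

No — exception (e) applies; Kwame does not need a building permit.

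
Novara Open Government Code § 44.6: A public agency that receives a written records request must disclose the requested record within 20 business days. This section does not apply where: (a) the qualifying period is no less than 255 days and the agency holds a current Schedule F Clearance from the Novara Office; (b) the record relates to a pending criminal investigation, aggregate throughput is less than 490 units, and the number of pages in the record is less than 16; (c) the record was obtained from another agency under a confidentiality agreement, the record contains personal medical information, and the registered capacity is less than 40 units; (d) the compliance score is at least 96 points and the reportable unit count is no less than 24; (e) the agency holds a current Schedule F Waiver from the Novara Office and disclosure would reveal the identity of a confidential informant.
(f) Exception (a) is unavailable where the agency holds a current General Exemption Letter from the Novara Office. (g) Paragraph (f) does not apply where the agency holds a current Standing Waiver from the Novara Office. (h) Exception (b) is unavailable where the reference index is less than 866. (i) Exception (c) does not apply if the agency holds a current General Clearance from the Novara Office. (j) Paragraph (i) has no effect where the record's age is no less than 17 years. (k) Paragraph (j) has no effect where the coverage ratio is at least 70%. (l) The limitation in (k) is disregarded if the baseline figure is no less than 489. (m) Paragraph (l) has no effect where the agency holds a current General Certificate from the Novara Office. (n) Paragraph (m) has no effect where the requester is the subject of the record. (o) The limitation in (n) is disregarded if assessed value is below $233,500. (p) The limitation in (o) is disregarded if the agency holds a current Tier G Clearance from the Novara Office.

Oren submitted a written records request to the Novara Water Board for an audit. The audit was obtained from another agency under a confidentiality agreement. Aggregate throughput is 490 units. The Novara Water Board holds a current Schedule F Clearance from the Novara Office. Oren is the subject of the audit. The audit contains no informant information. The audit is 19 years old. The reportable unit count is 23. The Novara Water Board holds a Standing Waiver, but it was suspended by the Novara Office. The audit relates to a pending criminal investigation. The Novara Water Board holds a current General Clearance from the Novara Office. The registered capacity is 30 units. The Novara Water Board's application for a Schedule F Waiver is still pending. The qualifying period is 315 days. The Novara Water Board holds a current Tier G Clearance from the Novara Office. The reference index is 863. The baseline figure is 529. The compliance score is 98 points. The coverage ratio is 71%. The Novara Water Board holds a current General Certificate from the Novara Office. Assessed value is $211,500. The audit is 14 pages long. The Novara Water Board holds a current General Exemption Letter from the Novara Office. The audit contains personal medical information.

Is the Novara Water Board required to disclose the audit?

Exception (a)'s conditions are all satisfied: the qualifying period is 315 days, meeting the 255 days threshold; a current Schedule F Clearance is held. But applying paragraphs (f)–(g): (f) operates against (a): a current General Exemption Letter is held. (g) is not triggered (there is no Standing Waiver in force), so (f) stands. Exception (a) does not apply.
Exception (b) fails — aggregate throughput is 490 units, not less than 490 units.
Exception (c) is satisfied on its face — the audit was obtained under a confidentiality agreement; the audit contains personal medical information; the registered capacity is 30 units, less than the 40 units limit. Considering the limiting provisions: (i) would limit (c) — a current General Clearance is held — but (j) sets (i) aside: (j) applies — the record's age is 19 years, meeting the 17 years threshold. (k) would limit (j) — the coverage ratio is 71%, meeting the 70% threshold — but (l) sets (k) aside: (l) operates against (k): the baseline figure is 529, meeting the 489 threshold. (m) would limit (l) — a current General Certificate is held — but (n) sets (m) aside: (n) operates against (m): Oren is the subject of the audit. (o) is engaged (assessed value is $211,500, below the $233,500 limit), but is overridden by (p): (p) operates — a current Tier G Clearance is held. (c) remains available.
Exception (d) fails — the reportable unit count is 23, short of 24.
Exception (e) requires that the agency holds a current Schedule F Waiver from the Novara Office; but no current Schedule F Waiver is held, so (e) is unavailable.

No — exception (c) applies; the Novara Water Board is not required to disclose the audit.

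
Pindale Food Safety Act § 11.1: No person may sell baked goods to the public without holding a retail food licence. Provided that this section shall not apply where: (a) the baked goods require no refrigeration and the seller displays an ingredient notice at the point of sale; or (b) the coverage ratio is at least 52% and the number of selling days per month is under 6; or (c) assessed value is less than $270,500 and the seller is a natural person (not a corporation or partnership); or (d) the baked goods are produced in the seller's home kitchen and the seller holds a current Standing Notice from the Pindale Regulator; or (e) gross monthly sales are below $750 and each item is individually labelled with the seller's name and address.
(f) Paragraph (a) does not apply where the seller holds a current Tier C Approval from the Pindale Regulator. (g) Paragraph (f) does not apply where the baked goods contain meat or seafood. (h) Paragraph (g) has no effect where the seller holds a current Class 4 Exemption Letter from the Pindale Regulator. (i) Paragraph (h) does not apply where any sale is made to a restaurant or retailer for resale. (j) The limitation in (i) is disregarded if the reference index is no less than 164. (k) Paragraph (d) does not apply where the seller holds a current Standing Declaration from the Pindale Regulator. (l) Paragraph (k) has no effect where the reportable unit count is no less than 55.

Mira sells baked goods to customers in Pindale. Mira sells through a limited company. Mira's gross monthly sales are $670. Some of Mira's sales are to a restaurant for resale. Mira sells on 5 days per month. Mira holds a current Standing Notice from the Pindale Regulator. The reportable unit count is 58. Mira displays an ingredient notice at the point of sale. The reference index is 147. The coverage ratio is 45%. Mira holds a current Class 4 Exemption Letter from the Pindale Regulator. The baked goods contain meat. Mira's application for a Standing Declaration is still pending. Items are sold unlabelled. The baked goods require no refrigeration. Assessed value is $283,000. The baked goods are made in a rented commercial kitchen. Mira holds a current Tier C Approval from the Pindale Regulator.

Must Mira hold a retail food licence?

Exception (a): the baked goods are shelf-stable; an ingredient notice is displayed — every condition holds. Under paragraphs (f)–(j): (f) would limit (a) — a current Tier C Approval is held — but (g) sets (f) aside: (g) operates against (f): the baked goods contain meat. (h) would limit (g) — a current Class 4 Exemption Letter is held — but (i) sets (h) aside: (i) is engaged — some sales are to a restaurant for resale. (j), which would lift (i), is inapplicable — the reference index is 147, short of 164. (a) remains available.
Exception (b) fails — the coverage ratio is 45%, short of 52%.
Exception (c) does not apply: assessed value is $283,000, not less than $270,500.
Exception (d) requires that the baked goods are produced in the seller's home kitchen; but the baked goods are made in a commercial kitchen, not a home kitchen, so (d) is unavailable.
Exception (e) fails — items are sold unlabelled.

No — exception (a) applies; Mira is not required to hold a retail food licence.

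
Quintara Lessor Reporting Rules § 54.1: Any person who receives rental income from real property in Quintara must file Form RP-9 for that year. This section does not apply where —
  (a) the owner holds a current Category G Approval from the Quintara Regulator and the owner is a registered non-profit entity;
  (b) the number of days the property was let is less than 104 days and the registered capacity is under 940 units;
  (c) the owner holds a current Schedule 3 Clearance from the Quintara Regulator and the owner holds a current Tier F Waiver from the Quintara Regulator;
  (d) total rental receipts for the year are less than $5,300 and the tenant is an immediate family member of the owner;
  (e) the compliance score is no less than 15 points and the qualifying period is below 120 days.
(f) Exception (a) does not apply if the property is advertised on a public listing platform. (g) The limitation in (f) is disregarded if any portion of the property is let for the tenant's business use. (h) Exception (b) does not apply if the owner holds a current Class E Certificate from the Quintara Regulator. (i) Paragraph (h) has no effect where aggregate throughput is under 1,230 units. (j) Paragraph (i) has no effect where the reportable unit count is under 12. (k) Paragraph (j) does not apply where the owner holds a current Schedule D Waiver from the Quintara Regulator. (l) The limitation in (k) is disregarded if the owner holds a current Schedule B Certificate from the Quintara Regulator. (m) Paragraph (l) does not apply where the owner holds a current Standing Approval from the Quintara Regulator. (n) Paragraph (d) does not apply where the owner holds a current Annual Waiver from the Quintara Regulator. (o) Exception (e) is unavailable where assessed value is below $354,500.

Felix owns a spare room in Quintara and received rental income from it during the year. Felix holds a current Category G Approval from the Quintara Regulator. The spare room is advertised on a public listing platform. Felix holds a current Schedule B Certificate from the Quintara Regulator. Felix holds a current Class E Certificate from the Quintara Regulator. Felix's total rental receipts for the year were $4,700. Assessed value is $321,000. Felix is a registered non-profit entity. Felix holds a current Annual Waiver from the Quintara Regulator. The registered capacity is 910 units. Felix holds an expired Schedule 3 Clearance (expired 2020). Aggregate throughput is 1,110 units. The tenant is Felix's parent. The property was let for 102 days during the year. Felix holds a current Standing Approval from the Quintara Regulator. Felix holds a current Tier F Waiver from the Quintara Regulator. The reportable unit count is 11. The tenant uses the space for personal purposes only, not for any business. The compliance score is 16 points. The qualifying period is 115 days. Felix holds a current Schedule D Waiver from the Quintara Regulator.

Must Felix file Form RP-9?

No — exception (b) applies; Felix is not required to file Form RP-9.

Exception (a)'s conditions are all satisfied: a current Category G Approval is held; Felix is a registered non-profit. However, paragraphs (f)–(g) must be considered: (f) operates — the property is publicly advertised. (g) is not triggered (the space is used for personal purposes only), so (f) stands. So (a) is unavailable.
Exception (b) is satisfied on its face — the number of days the property was let is 102 days, less than the 104 days limit; the registered capacity is 910 units, under the 940 units limit. Considering the limiting provisions: (h) would limit (b) — a current Class E Certificate is held — but (i) sets (h) aside: (i) operates against (h): aggregate throughput is 1,110 units, under the 1,230 units limit. (j) is triggered (the reportable unit count is 11, under the 12 limit), but yields to (k): (k) applies — a current Schedule D Waiver is held. (l) would limit (k) — a current Schedule B Certificate is held — but (m) sets (l) aside: (m) operates against (l): a current Standing Approval is held. (b) remains available.
Exception (c) does not apply: no current Schedule 3 Clearance is held.
All of (d)'s requirements are met (total rental receipts for the year are $4,700, less than the $5,300 limit; the tenant is an immediate family member). Turning to paragraph (n): (n) is triggered — a current Annual Waiver is held. So (d) is unavailable.
Exception (e) is satisfied on its face — the compliance score is 16 points, meeting the 15 points threshold; the qualifying period is 115 days, below the 120 days limit. However, paragraph (o) must be considered: (o) is engaged — assessed value is $321,000, below the $354,500 limit. So (e) is unavailable.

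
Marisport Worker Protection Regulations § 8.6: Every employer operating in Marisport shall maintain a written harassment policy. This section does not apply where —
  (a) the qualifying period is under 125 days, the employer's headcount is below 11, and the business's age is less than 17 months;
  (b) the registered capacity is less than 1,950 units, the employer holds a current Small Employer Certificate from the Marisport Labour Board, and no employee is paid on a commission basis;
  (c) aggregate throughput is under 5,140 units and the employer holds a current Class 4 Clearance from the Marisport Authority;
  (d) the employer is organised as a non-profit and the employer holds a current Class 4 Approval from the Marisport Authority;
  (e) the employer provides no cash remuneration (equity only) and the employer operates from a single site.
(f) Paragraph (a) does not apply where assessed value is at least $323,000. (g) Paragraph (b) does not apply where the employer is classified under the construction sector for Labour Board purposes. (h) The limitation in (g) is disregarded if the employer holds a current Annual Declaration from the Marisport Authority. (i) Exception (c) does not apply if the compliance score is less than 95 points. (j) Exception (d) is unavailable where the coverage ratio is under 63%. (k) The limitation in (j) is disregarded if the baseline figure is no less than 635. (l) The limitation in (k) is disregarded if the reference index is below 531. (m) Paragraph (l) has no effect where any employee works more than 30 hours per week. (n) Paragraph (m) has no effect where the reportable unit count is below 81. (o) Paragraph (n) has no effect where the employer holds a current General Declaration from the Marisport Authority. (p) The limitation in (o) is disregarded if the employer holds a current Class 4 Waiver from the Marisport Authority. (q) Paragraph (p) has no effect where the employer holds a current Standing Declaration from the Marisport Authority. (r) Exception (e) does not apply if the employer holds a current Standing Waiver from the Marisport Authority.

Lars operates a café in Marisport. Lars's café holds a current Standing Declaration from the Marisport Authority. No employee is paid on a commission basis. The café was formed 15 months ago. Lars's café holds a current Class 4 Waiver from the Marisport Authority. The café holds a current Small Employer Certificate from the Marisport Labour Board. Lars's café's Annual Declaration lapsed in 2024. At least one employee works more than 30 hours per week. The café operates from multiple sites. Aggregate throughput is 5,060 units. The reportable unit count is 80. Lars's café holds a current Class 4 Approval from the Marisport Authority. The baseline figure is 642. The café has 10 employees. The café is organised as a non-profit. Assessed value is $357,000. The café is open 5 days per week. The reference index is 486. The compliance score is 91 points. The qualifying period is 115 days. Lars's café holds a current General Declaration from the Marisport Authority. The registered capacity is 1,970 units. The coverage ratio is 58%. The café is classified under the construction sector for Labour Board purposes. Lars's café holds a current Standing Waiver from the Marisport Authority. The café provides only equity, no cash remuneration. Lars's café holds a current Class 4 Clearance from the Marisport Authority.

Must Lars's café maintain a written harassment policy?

Exception (a): the qualifying period is 115 days, under the 125 days limit; the employer's headcount is 10, below the 11 limit; the business's age is 15 months, less than the 17 months limit — every condition holds. But: (f) operates against (a): assessed value is $357,000, meeting the $323,000 threshold. (a) is therefore removed.
Exception (b) fails — the registered capacity is 1,970 units, not less than 1,950 units.
Exception (c)'s conditions are all satisfied: aggregate throughput is 5,060 units, under the 5,140 units limit; a current Class 4 Clearance is held. However, paragraph (i) must be considered: (i) operates against (c): the compliance score is 91 points, less than the 95 points limit. Exception (c) does not apply.
Exception (d) is satisfied on its face — the employer is a non-profit; a current Class 4 Approval is held. As to paragraphs (j)–(q): (j) would limit (d) — the coverage ratio is 58%, under the 63% limit — but (k) sets (j) aside: (k) is engaged — the baseline figure is 642, meeting the 635 threshold. (l) applies (the reference index is 486, below the 531 limit), but is set aside by (m): (m) operates against (l): at least one employee exceeds 30 hours/week. (n) operates (the reportable unit count is 80, below the 81 limit), but is itself disapplied by (o): (o) operates against (n): a current General Declaration is held. (p) is engaged (a current Class 4 Waiver is held), but is itself disapplied by (q): (q) is triggered — a current Standing Declaration is held. Exception (d) stands.
Exception (e) fails — the employer operates from multiple sites.

No — exception (d) applies; Lars's café is not required to maintain a written harassment policy.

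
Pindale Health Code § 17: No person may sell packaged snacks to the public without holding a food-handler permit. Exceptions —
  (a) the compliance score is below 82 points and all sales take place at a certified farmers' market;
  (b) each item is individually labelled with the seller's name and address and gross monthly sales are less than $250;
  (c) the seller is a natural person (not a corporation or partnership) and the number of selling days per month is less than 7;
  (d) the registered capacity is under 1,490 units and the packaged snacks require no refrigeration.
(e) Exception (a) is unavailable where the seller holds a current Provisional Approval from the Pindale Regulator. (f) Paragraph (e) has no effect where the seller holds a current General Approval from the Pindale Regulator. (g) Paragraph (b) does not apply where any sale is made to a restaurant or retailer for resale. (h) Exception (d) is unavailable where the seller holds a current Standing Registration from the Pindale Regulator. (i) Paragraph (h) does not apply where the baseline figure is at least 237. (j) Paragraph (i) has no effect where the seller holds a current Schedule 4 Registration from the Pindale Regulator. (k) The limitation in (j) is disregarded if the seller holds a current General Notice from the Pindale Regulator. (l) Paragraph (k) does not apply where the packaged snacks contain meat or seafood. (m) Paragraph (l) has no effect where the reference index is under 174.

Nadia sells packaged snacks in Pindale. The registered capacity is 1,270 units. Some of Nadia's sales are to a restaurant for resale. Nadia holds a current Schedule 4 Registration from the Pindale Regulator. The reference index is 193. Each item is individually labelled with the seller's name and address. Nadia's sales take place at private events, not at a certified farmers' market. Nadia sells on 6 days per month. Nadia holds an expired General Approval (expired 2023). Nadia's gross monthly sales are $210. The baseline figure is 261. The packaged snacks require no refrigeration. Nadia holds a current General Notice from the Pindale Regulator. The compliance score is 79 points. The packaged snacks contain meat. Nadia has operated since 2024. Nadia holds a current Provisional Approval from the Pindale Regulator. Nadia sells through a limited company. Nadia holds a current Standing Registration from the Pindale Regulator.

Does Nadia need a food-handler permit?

Yes — Nadia must hold a food-handler permit.

Exception (a) does not apply: sales are at private events, not a certified farmers' market.
Exception (b): items are individually labelled; gross monthly sales are $210, less than the $250 limit — every condition holds. But: (g) operates against (b): some sales are to a restaurant for resale. Exception (b) does not apply.
Exception (c) fails — the seller operates through a limited company.
Exception (d): the registered capacity is 1,270 units, under the 1,490 units limit; the packaged snacks are shelf-stable — every condition holds. However, paragraphs (h)–(m) must be considered: (h) operates against (d): a current Standing Registration is held. (i) is triggered (the baseline figure is 261, meeting the 237 threshold), but is itself disapplied by (j): (j) operates against (i): a current Schedule 4 Registration is held. (k) applies (a current General Notice is held), but is itself disapplied by (l): (l) applies — the packaged snacks contain meat. (m), which would lift (l), is inapplicable — the reference index is 193, not under 174. (d) is therefore removed.
None of the exceptions is available; § 17 applies in full.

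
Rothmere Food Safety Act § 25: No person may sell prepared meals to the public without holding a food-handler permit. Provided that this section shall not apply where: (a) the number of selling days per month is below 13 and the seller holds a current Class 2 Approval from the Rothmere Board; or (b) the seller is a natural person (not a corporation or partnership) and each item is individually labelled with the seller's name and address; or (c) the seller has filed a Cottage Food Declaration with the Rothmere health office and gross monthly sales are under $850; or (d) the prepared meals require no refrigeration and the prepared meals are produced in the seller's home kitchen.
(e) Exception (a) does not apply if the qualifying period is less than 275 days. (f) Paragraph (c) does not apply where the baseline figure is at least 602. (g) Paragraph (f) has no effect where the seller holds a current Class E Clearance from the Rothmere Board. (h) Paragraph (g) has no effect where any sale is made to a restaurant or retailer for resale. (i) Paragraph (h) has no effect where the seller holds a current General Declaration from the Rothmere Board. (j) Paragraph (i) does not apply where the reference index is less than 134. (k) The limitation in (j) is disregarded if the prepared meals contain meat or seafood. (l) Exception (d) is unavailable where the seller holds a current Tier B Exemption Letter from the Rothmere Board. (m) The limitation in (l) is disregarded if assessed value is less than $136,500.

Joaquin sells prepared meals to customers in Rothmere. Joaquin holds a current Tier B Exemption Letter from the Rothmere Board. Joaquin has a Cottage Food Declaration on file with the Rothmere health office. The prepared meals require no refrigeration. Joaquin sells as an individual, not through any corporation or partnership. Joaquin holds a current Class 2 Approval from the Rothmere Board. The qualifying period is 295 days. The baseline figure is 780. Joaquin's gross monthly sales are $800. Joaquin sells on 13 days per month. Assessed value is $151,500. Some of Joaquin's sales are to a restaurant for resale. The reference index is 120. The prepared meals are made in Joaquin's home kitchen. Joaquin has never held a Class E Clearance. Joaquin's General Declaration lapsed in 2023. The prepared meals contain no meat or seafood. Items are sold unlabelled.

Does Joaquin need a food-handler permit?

Exception (a) requires that the number of selling days per month is below 13; but the number of selling days per month is 13, not below 13, so (a) is unavailable.
Exception (b) does not apply: items are sold unlabelled.
All of (c)'s requirements are met (a Cottage Food Declaration is on file; gross monthly sales are $800, under the $850 limit). But applying paragraphs (f)–(k): (f) operates against (c): the baseline figure is 780, meeting the 602 threshold. (g), which would lift (f), is not triggered — no current Class E Clearance is held. So (c) is unavailable.
Exception (d) is satisfied on its face — the prepared meals are shelf-stable; the prepared meals are home-kitchen produced. However, paragraphs (l)–(m) must be considered: (l) is engaged — a current Tier B Exemption Letter is held. (m) is not engaged (assessed value is $151,500, not less than $136,500), so (l) stands. (d) is therefore removed.
No exception displaces § 25.

Yes — Joaquin must hold a food-handler permit.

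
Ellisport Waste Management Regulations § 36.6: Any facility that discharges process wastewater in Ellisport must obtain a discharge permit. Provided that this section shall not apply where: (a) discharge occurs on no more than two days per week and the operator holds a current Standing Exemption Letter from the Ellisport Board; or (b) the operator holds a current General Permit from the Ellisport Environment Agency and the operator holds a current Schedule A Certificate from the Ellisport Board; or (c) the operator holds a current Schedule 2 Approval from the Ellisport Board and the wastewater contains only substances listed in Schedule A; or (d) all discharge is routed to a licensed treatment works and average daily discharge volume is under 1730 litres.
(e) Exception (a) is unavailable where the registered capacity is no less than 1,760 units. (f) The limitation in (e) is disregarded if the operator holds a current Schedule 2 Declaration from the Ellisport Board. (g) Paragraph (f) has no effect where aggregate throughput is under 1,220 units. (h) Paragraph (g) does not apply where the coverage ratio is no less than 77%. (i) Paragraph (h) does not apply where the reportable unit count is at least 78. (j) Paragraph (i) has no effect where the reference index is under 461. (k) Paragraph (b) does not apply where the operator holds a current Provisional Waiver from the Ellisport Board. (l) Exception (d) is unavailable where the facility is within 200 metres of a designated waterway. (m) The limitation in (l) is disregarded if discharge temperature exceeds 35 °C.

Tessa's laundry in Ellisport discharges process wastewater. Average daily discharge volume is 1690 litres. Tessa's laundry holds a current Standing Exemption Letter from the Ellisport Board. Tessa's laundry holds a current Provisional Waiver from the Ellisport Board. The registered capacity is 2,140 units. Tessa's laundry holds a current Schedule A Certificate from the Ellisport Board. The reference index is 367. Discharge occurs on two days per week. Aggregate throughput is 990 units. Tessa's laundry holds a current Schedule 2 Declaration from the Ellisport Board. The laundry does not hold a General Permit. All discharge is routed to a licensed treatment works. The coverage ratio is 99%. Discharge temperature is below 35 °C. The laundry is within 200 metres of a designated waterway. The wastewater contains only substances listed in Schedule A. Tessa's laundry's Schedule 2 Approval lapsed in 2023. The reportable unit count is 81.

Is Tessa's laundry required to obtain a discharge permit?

Exception (a) is satisfied on its face — discharge occurs on no more than two days per week; a current Standing Exemption Letter is held. As to paragraphs (e)–(j): (e) would limit (a) — the registered capacity is 2,140 units, meeting the 1,760 units threshold — but (f) sets (e) aside: (f) operates — a current Schedule 2 Declaration is held. (g) is engaged (aggregate throughput is 990 units, under the 1,220 units limit), but is itself disapplied by (h): (h) is engaged — the coverage ratio is 99%, meeting the 77% threshold. (i) operates (the reportable unit count is 81, meeting the 78 threshold), but is displaced by (j): (j) operates — the reference index is 367, under the 461 limit. So (a) applies.
Exception (b) fails — no General Permit is held.
Exception (c) does not apply: the Schedule 2 Approval is not current.
Exception (d): discharge is routed to a licensed treatment works; average daily discharge volume is 1690 litres, under the 1730 litres limit — every condition holds. However, paragraphs (l)–(m) must be considered: (l) operates against (d): the laundry is within 200 m of a designated waterway. (m) does not operate here (discharge temperature is below 35 °C), so (l) stands. Exception (d) does not apply.

No — exception (a) applies; Tessa's laundry is not required to obtain a discharge permit.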